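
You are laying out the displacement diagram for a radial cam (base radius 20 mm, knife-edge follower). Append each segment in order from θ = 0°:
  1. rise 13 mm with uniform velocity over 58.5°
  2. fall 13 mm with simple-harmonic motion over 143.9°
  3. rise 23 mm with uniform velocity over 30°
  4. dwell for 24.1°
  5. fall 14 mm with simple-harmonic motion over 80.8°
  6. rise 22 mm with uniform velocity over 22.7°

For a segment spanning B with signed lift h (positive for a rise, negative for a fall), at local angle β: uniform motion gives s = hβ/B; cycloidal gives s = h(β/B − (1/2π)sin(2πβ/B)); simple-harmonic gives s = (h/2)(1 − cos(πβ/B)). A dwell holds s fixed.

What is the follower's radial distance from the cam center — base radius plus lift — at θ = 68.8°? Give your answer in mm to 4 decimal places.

seg 1 [0°–58.5°] uniform, h=13: full span → s += 13 → s = 13.0000
seg 2 [58.5°–202.4°] simple-harmonic, h=-13: θ=68.8° here. β=10.3, B=143.9. -13/2·(1 − cos(π·0.0716)) = -0.1636 → s = 12.8364
radial distance = base radius + s = 20 + 12.8364 = 32.8364

32.8364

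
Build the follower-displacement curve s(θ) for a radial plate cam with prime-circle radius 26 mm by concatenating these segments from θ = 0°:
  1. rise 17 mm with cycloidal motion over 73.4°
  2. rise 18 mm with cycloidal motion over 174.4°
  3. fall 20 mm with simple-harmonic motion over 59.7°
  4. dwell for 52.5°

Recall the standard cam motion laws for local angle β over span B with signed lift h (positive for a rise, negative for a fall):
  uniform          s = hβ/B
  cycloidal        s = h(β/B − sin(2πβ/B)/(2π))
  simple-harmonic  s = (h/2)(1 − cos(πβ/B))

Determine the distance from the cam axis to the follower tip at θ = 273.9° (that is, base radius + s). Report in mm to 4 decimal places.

seg 1 [0°–73.4°] cycloidal, h=17: full span → s += 17 → s = 17.0000
seg 2 [73.4°–247.8°] cycloidal, h=18: full span → s += 18 → s = 35.0000
seg 3 [247.8°–307.5°] simple-harmonic, h=-20: θ=273.9° here. β=26.1, B=59.7. -20/2·(1 − cos(π·0.4372)) = -8.0394 → s = 26.9606
radial distance = base radius + s = 26 + 26.9606 = 52.9606

52.9606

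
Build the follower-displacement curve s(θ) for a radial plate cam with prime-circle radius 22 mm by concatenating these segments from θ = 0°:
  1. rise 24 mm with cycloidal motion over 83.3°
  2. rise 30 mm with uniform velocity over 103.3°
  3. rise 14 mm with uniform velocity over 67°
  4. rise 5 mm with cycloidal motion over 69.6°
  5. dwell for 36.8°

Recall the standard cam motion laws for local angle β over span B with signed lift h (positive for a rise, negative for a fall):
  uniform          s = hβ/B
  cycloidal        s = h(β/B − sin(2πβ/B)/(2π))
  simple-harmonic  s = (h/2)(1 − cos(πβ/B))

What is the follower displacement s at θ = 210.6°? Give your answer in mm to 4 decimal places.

seg 1 [0°–83.3°] cycloidal, h=24: full span → s += 24 → s = 24.0000
seg 2 [83.3°–186.6°] uniform, h=30: full span → s += 30 → s = 54.0000
seg 3 [186.6°–253.6°] uniform, h=14: θ=210.6° here. β=24, B=67. 14·24/67 = 5.0149 → s = 59.0149

59.0149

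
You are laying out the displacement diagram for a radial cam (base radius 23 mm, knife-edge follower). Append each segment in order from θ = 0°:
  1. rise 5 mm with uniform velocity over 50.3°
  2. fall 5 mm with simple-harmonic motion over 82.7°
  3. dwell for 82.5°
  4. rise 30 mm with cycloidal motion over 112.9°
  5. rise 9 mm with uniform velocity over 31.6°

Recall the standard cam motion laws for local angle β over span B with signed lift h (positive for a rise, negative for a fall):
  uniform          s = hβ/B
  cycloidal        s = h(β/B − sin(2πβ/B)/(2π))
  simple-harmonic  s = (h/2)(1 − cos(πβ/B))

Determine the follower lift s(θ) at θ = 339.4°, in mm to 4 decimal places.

seg 1 [0°–50.3°] uniform, h=5: full span → s += 5 → s = 5.0000
seg 2 [50.3°–133°] simple-harmonic, h=-5: full span → s += -5 → s = 0.0000
seg 3 [133°–215.5°] dwell: s stays 0.0000
seg 4 [215.5°–328.4°] cycloidal, h=30: full span → s += 30 → s = 30.0000
seg 5 [328.4°–360°] uniform, h=9: θ=339.4° here. β=11, B=31.6. 9·11/31.6 = 3.1329 → s = 33.1329

33.1329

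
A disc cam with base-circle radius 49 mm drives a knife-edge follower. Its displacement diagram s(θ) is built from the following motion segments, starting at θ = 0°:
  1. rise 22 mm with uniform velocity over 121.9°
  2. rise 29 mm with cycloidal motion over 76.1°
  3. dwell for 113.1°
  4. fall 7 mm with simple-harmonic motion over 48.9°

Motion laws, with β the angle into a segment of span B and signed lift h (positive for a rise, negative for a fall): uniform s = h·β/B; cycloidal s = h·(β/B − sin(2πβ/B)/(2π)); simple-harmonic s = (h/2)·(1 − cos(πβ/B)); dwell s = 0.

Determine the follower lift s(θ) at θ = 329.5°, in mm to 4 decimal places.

seg 1 [0°–121.9°] uniform, h=22: full span → s += 22 → s = 22.0000
seg 2 [121.9°–198°] cycloidal, h=29: full span → s += 29 → s = 51.0000
seg 3 [198°–311.1°] dwell: s stays 51.0000
seg 4 [311.1°–360°] simple-harmonic, h=-7: θ=329.5° here. β=18.4, B=48.9. -7/2·(1 − cos(π·0.3763)) = -2.1736 → s = 48.8264

48.8264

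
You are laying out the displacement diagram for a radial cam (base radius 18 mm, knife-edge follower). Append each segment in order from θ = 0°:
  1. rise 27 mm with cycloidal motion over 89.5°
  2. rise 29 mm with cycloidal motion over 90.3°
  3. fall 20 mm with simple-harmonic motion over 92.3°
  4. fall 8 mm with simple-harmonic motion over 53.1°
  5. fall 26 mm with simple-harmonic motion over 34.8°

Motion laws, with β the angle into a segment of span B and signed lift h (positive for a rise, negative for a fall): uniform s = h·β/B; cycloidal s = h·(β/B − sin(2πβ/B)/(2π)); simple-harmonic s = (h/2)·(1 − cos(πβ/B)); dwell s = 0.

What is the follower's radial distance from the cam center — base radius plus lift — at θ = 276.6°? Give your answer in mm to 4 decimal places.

seg 1 [0°–89.5°] cycloidal, h=27: full span → s += 27 → s = 27.0000
seg 2 [89.5°–179.8°] cycloidal, h=29: full span → s += 29 → s = 56.0000
seg 3 [179.8°–272.1°] simple-harmonic, h=-20: full span → s += -20 → s = 36.0000
seg 4 [272.1°–325.2°] simple-harmonic, h=-8: θ=276.6° here. β=4.5, B=53.1. -8/2·(1 − cos(π·0.0847)) = -0.1409 → s = 35.8591
radial distance = base radius + s = 18 + 35.8591 = 53.8591

53.8591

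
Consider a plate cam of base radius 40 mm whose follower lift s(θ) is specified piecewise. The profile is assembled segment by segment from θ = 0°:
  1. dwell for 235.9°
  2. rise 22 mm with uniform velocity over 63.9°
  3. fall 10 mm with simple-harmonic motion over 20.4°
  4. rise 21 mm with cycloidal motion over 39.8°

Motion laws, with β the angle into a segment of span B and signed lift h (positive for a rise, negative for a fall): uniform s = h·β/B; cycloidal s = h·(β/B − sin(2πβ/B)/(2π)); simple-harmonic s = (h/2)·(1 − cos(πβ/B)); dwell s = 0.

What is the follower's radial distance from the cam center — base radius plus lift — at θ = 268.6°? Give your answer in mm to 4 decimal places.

seg 1 [0°–235.9°] dwell: s stays 0.0000
seg 2 [235.9°–299.8°] uniform, h=22: θ=268.6° here. β=32.7, B=63.9. 22·32.7/63.9 = 11.2582 → s = 11.2582
radial distance = base radius + s = 40 + 11.2582 = 51.2582

51.2582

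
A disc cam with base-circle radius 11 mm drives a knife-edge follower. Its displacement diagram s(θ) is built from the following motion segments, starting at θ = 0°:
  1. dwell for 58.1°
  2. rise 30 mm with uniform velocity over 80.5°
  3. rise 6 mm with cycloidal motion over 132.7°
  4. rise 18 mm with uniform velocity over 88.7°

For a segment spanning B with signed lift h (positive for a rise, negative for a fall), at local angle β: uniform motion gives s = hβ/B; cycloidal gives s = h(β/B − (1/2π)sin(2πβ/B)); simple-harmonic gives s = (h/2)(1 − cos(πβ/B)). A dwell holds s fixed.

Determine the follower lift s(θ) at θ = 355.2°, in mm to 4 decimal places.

seg 1 [0°–58.1°] dwell: s stays 0.0000
seg 2 [58.1°–138.6°] uniform, h=30: full span → s += 30 → s = 30.0000
seg 3 [138.6°–271.3°] cycloidal, h=6: full span → s += 6 → s = 36.0000
seg 4 [271.3°–360°] uniform, h=18: θ=355.2° here. β=83.9, B=88.7. 18·83.9/88.7 = 17.0259 → s = 53.0259

53.0259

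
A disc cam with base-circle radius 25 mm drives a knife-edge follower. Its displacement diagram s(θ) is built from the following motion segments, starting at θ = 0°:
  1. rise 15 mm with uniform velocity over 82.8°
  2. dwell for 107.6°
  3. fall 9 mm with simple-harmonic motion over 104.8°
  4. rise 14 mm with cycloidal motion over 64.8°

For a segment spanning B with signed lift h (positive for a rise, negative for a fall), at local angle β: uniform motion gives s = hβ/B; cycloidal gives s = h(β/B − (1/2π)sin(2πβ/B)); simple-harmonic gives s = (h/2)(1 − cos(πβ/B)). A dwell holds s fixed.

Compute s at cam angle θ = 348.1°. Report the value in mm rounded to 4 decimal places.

seg 1 [0°–82.8°] uniform, h=15: full span → s += 15 → s = 15.0000
seg 2 [82.8°–190.4°] dwell: s stays 15.0000
seg 3 [190.4°–295.2°] simple-harmonic, h=-9: full span → s += -9 → s = 6.0000
seg 4 [295.2°–360°] cycloidal, h=14: θ=348.1° here. β=52.9, B=64.8. 14·(0.8164 − sin(2π·0.8164)/(2π)) = 13.4663 → s = 19.4663

19.4663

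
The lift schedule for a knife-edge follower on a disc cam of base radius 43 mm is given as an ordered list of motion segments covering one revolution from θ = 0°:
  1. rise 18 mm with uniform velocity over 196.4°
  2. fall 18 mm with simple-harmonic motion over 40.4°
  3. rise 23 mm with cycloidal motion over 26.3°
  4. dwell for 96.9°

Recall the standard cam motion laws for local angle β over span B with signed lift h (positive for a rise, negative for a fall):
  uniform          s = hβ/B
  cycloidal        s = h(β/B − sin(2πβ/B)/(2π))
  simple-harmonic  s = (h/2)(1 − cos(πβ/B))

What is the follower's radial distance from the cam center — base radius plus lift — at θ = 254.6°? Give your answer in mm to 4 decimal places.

seg 1 [0°–196.4°] uniform, h=18: full span → s += 18 → s = 18.0000
seg 2 [196.4°–236.8°] simple-harmonic, h=-18: full span → s += -18 → s = 0.0000
seg 3 [236.8°–263.1°] cycloidal, h=23: θ=254.6° here. β=17.8, B=26.3. 23·(0.6768 − sin(2π·0.6768)/(2π)) = 18.8468 → s = 18.8468
radial distance = base radius + s = 43 + 18.8468 = 61.8468

61.8468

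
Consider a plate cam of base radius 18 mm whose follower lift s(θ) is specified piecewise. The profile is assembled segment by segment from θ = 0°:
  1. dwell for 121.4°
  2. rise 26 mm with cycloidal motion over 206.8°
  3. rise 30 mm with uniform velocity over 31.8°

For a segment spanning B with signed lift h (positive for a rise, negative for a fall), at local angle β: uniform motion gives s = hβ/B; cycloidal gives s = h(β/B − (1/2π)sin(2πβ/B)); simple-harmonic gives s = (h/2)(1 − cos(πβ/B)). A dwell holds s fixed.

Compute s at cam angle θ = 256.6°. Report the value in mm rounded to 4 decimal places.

seg 1 [0°–121.4°] dwell: s stays 0.0000
seg 2 [121.4°–328.2°] cycloidal, h=26: θ=256.6° here. β=135.2, B=206.8. 26·(0.6538 − sin(2π·0.6538)/(2π)) = 20.4025 → s = 20.4025

20.4025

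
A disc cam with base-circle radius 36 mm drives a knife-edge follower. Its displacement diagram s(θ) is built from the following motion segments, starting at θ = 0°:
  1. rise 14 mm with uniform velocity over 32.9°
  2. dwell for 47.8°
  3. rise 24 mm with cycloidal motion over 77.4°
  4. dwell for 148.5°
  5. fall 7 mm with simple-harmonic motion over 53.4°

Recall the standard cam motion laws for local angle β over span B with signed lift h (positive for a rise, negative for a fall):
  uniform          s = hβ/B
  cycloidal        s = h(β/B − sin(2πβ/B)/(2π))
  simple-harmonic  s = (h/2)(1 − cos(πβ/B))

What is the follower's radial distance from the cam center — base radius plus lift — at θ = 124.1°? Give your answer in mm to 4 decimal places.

seg 1 [0°–32.9°] uniform, h=14: full span → s += 14 → s = 14.0000
seg 2 [32.9°–80.7°] dwell: s stays 14.0000
seg 3 [80.7°–158.1°] cycloidal, h=24: θ=124.1° here. β=43.4, B=77.4. 24·(0.5607 − sin(2π·0.5607)/(2π)) = 14.8796 → s = 28.8796
radial distance = base radius + s = 36 + 28.8796 = 64.8796

64.8796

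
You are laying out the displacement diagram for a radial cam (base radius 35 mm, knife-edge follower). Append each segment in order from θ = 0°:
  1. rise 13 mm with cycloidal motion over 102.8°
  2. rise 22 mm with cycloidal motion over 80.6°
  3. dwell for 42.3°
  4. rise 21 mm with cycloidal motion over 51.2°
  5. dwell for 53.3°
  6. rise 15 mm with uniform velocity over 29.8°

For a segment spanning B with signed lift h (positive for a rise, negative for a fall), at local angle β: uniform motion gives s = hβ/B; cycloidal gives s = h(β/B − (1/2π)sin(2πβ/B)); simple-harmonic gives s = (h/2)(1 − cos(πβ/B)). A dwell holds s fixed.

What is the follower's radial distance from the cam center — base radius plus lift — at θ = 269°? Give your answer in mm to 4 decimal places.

seg 1 [0°–102.8°] cycloidal, h=13: full span → s += 13 → s = 13.0000
seg 2 [102.8°–183.4°] cycloidal, h=22: full span → s += 22 → s = 35.0000
seg 3 [183.4°–225.7°] dwell: s stays 35.0000
seg 4 [225.7°–276.9°] cycloidal, h=21: θ=269° here. β=43.3, B=51.2. 21·(0.8457 − sin(2π·0.8457)/(2π)) = 20.5158 → s = 55.5158
radial distance = base radius + s = 35 + 55.5158 = 90.5158

90.5158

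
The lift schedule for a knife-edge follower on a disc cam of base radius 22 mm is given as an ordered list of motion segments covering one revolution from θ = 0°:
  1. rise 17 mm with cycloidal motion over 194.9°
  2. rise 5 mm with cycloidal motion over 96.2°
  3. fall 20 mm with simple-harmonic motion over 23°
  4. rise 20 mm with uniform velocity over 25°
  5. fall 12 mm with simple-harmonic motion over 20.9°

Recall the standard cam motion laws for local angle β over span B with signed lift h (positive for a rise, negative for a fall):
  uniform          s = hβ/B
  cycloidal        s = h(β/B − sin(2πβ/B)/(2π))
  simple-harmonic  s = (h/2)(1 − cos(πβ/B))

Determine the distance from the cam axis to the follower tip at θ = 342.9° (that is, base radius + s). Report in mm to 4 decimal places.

seg 1 [0°–194.9°] cycloidal, h=17: full span → s += 17 → s = 17.0000
seg 2 [194.9°–291.1°] cycloidal, h=5: full span → s += 5 → s = 22.0000
seg 3 [291.1°–314.1°] simple-harmonic, h=-20: full span → s += -20 → s = 2.0000
seg 4 [314.1°–339.1°] uniform, h=20: full span → s += 20 → s = 22.0000
seg 5 [339.1°–360°] simple-harmonic, h=-12: θ=342.9° here. β=3.8, B=20.9. -12/2·(1 − cos(π·0.1818)) = -0.9525 → s = 21.0475
radial distance = base radius + s = 22 + 21.0475 = 43.0475

43.0475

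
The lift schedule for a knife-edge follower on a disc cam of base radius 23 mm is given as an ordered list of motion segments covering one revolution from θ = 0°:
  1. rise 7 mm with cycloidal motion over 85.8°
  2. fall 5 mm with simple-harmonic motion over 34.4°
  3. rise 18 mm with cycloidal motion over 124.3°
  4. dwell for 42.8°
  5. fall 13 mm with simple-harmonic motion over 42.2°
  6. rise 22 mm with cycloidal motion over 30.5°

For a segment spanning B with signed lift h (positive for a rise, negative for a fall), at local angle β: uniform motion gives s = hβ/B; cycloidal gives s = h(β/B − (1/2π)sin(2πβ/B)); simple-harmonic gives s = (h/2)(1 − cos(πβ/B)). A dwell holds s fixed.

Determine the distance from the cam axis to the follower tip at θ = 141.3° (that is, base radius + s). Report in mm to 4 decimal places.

seg 1 [0°–85.8°] cycloidal, h=7: full span → s += 7 → s = 7.0000
seg 2 [85.8°–120.2°] simple-harmonic, h=-5: full span → s += -5 → s = 2.0000
seg 3 [120.2°–244.5°] cycloidal, h=18: θ=141.3° here. β=21.1, B=124.3. 18·(0.1698 − sin(2π·0.1698)/(2π)) = 0.5472 → s = 2.5472
radial distance = base radius + s = 23 + 2.5472 = 25.5472

25.5472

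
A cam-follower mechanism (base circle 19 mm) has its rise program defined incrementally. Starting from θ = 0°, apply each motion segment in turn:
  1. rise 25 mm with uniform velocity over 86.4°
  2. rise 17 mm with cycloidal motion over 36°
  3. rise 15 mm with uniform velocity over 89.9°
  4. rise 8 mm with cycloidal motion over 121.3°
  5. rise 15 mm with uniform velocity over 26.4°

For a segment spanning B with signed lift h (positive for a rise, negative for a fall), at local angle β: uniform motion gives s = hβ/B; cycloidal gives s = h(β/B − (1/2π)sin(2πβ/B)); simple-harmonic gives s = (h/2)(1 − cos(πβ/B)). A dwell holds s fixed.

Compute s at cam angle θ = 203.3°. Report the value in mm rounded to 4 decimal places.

seg 1 [0°–86.4°] uniform, h=25: full span → s += 25 → s = 25.0000
seg 2 [86.4°–122.4°] cycloidal, h=17: full span → s += 17 → s = 42.0000
seg 3 [122.4°–212.3°] uniform, h=15: θ=203.3° here. β=80.9, B=89.9. 15·80.9/89.9 = 13.4983 → s = 55.4983

55.4983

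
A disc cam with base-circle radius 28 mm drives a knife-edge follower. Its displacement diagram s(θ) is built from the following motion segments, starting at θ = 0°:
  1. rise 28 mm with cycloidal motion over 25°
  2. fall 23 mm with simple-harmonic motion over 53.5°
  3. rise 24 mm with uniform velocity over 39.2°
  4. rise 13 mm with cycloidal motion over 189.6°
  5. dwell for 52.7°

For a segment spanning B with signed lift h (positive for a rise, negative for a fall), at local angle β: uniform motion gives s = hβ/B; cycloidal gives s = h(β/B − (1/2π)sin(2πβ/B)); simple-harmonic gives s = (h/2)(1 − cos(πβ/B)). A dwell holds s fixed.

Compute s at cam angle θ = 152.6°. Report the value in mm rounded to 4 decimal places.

seg 1 [0°–25°] cycloidal, h=28: full span → s += 28 → s = 28.0000
seg 2 [25°–78.5°] simple-harmonic, h=-23: full span → s += -23 → s = 5.0000
seg 3 [78.5°–117.7°] uniform, h=24: full span → s += 24 → s = 29.0000
seg 4 [117.7°–307.3°] cycloidal, h=13: θ=152.6° here. β=34.9, B=189.6. 13·(0.1841 − sin(2π·0.1841)/(2π)) = 0.4989 → s = 29.4989

29.4989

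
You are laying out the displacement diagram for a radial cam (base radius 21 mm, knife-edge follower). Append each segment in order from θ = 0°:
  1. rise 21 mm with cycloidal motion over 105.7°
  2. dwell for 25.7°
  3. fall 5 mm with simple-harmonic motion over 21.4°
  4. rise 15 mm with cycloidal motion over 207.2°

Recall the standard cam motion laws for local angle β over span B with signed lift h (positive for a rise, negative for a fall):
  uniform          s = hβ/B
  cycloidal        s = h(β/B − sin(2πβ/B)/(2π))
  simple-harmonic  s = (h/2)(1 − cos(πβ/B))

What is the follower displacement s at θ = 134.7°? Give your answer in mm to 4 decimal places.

seg 1 [0°–105.7°] cycloidal, h=21: full span → s += 21 → s = 21.0000
seg 2 [105.7°–131.4°] dwell: s stays 21.0000
seg 3 [131.4°–152.8°] simple-harmonic, h=-5: θ=134.7° here. β=3.3, B=21.4. -5/2·(1 − cos(π·0.1542)) = -0.2877 → s = 20.7123

20.7123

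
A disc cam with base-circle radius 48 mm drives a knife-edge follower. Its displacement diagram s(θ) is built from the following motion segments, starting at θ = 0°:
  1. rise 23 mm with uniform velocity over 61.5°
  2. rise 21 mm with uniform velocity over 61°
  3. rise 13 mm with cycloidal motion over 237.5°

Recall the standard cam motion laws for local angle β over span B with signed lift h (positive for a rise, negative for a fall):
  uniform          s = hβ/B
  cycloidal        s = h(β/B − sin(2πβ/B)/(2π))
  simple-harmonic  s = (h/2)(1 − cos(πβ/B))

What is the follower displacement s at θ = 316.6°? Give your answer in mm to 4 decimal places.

seg 1 [0°–61.5°] uniform, h=23: full span → s += 23 → s = 23.0000
seg 2 [61.5°–122.5°] uniform, h=21: full span → s += 21 → s = 44.0000
seg 3 [122.5°–360°] cycloidal, h=13: θ=316.6° here. β=194.1, B=237.5. 13·(0.8173 − sin(2π·0.8173)/(2π)) = 12.5114 → s = 56.5114

56.5114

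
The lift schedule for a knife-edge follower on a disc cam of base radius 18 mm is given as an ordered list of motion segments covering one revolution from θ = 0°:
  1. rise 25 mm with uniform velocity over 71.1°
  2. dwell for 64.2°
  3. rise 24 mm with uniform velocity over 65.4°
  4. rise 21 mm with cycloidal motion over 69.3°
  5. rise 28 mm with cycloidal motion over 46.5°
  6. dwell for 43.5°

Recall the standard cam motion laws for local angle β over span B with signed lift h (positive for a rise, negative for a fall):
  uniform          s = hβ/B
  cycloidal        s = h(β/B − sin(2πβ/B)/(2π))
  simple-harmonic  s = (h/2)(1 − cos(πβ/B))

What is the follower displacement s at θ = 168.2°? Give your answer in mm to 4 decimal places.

seg 1 [0°–71.1°] uniform, h=25: full span → s += 25 → s = 25.0000
seg 2 [71.1°–135.3°] dwell: s stays 25.0000
seg 3 [135.3°–200.7°] uniform, h=24: θ=168.2° here. β=32.9, B=65.4. 24·32.9/65.4 = 12.0734 → s = 37.0734

37.0734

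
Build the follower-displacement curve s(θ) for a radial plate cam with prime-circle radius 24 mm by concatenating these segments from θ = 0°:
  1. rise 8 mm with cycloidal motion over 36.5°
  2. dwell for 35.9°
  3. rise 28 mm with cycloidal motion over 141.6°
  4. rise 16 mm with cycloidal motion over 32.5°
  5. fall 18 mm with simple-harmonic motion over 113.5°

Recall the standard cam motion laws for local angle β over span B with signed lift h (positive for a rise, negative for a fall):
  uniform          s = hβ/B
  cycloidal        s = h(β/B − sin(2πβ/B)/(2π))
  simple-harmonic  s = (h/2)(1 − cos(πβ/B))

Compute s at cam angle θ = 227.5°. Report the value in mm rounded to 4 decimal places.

seg 1 [0°–36.5°] cycloidal, h=8: full span → s += 8 → s = 8.0000
seg 2 [36.5°–72.4°] dwell: s stays 8.0000
seg 3 [72.4°–214°] cycloidal, h=28: full span → s += 28 → s = 36.0000
seg 4 [214°–246.5°] cycloidal, h=16: θ=227.5° here. β=13.5, B=32.5. 16·(0.4154 − sin(2π·0.4154)/(2π)) = 5.3552 → s = 41.3552

41.3552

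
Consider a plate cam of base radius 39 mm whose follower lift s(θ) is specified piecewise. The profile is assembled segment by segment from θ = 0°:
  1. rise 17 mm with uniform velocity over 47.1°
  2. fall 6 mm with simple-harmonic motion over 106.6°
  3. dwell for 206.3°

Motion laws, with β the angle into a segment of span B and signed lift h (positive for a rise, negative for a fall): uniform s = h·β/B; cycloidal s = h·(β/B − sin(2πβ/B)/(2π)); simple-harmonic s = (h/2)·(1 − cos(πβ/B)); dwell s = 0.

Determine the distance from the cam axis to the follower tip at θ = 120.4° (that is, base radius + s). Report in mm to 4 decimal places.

seg 1 [0°–47.1°] uniform, h=17: full span → s += 17 → s = 17.0000
seg 2 [47.1°–153.7°] simple-harmonic, h=-6: θ=120.4° here. β=73.3, B=106.6. -6/2·(1 − cos(π·0.6876)) = -4.6676 → s = 12.3324
radial distance = base radius + s = 39 + 12.3324 = 51.3324

51.3324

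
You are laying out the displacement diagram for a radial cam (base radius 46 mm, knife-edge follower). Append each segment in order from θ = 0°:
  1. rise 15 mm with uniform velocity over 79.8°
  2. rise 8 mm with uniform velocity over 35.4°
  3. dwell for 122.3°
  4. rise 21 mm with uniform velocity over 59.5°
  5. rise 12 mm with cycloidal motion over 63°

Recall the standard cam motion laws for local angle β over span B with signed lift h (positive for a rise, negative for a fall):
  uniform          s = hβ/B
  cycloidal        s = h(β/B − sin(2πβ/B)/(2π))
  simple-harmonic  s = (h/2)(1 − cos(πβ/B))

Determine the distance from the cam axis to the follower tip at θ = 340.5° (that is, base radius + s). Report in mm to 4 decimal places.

seg 1 [0°–79.8°] uniform, h=15: full span → s += 15 → s = 15.0000
seg 2 [79.8°–115.2°] uniform, h=8: full span → s += 8 → s = 23.0000
seg 3 [115.2°–237.5°] dwell: s stays 23.0000
seg 4 [237.5°–297°] uniform, h=21: full span → s += 21 → s = 44.0000
seg 5 [297°–360°] cycloidal, h=12: θ=340.5° here. β=43.5, B=63. 12·(0.6905 − sin(2π·0.6905)/(2π)) = 10.0636 → s = 54.0636
radial distance = base radius + s = 46 + 54.0636 = 100.0636

100.0636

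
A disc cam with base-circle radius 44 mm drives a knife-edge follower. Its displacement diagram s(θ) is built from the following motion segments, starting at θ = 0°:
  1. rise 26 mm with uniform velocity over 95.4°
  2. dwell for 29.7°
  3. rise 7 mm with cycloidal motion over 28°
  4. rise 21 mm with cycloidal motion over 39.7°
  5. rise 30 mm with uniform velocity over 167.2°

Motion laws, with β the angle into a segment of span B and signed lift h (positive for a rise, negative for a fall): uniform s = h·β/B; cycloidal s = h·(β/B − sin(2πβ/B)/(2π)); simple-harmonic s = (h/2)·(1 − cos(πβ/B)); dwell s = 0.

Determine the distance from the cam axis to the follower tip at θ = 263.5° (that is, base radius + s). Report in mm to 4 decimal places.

seg 1 [0°–95.4°] uniform, h=26: full span → s += 26 → s = 26.0000
seg 2 [95.4°–125.1°] dwell: s stays 26.0000
seg 3 [125.1°–153.1°] cycloidal, h=7: full span → s += 7 → s = 33.0000
seg 4 [153.1°–192.8°] cycloidal, h=21: full span → s += 21 → s = 54.0000
seg 5 [192.8°–360°] uniform, h=30: θ=263.5° here. β=70.7, B=167.2. 30·70.7/167.2 = 12.6854 → s = 66.6854
radial distance = base radius + s = 44 + 66.6854 = 110.6854

110.6854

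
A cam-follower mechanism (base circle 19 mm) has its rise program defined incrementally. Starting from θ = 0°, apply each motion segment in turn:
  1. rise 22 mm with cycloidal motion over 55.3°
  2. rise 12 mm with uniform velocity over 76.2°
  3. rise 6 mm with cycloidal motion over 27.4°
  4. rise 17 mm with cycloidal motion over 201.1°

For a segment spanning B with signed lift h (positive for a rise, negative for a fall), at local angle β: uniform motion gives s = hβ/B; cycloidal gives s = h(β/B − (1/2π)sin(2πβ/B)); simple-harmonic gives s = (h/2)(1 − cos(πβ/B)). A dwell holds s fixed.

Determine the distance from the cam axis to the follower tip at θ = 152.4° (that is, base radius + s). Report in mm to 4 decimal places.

seg 1 [0°–55.3°] cycloidal, h=22: full span → s += 22 → s = 22.0000
seg 2 [55.3°–131.5°] uniform, h=12: full span → s += 12 → s = 34.0000
seg 3 [131.5°–158.9°] cycloidal, h=6: θ=152.4° here. β=20.9, B=27.4. 6·(0.7628 − sin(2π·0.7628)/(2π)) = 5.5285 → s = 39.5285
radial distance = base radius + s = 19 + 39.5285 = 58.5285

58.5285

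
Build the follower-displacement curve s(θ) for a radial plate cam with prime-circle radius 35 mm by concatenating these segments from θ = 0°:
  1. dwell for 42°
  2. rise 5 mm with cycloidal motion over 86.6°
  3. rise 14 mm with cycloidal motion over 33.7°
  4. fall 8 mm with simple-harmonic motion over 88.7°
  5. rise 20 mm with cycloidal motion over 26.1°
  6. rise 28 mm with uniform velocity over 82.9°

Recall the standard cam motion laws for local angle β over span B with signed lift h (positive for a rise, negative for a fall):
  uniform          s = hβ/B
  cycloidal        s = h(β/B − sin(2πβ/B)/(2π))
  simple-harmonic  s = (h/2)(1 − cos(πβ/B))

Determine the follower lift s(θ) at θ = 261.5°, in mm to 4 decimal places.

seg 1 [0°–42°] dwell: s stays 0.0000
seg 2 [42°–128.6°] cycloidal, h=5: full span → s += 5 → s = 5.0000
seg 3 [128.6°–162.3°] cycloidal, h=14: full span → s += 14 → s = 19.0000
seg 4 [162.3°–251°] simple-harmonic, h=-8: full span → s += -8 → s = 11.0000
seg 5 [251°–277.1°] cycloidal, h=20: θ=261.5° here. β=10.5, B=26.1. 20·(0.4023 − sin(2π·0.4023)/(2π)) = 6.2124 → s = 17.2124

17.2124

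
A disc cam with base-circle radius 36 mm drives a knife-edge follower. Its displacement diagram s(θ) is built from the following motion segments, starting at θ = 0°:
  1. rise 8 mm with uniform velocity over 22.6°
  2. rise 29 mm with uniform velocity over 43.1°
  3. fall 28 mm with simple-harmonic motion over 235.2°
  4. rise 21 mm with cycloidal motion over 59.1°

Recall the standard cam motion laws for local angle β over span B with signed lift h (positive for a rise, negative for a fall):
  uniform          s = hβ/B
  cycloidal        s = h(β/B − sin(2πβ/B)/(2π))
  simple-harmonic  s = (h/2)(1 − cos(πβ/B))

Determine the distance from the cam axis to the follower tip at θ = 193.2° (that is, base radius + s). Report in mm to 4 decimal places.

seg 1 [0°–22.6°] uniform, h=8: full span → s += 8 → s = 8.0000
seg 2 [22.6°–65.7°] uniform, h=29: full span → s += 29 → s = 37.0000
seg 3 [65.7°–300.9°] simple-harmonic, h=-28: θ=193.2° here. β=127.5, B=235.2. -28/2·(1 − cos(π·0.5421)) = -15.8459 → s = 21.1541
radial distance = base radius + s = 36 + 21.1541 = 57.1541

57.1541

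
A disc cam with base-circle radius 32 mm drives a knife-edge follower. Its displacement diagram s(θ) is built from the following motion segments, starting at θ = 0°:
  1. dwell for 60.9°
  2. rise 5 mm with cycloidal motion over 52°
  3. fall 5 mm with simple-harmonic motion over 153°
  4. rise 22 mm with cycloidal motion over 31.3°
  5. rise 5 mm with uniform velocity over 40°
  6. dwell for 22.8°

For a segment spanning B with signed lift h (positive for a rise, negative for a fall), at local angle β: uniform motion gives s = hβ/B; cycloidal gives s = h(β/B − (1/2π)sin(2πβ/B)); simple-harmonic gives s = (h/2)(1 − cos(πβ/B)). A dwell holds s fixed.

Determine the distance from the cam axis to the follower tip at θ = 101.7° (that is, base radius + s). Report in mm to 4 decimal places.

seg 1 [0°–60.9°] dwell: s stays 0.0000
seg 2 [60.9°–112.9°] cycloidal, h=5: θ=101.7° here. β=40.8, B=52. 5·(0.7846 − sin(2π·0.7846)/(2π)) = 4.7001 → s = 4.7001
radial distance = base radius + s = 32 + 4.7001 = 36.7001

36.7001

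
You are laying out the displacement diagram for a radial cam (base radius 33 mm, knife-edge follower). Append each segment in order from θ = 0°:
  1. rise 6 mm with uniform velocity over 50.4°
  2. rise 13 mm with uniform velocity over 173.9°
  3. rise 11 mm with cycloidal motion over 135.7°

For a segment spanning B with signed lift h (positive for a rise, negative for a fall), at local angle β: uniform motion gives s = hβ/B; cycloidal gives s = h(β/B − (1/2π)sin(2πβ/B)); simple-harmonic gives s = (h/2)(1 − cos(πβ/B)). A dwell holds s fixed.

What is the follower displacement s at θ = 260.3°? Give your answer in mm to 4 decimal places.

seg 1 [0°–50.4°] uniform, h=6: full span → s += 6 → s = 6.0000
seg 2 [50.4°–224.3°] uniform, h=13: full span → s += 13 → s = 19.0000
seg 3 [224.3°–360°] cycloidal, h=11: θ=260.3° here. β=36, B=135.7. 11·(0.2653 − sin(2π·0.2653)/(2π)) = 1.1756 → s = 20.1756

20.1756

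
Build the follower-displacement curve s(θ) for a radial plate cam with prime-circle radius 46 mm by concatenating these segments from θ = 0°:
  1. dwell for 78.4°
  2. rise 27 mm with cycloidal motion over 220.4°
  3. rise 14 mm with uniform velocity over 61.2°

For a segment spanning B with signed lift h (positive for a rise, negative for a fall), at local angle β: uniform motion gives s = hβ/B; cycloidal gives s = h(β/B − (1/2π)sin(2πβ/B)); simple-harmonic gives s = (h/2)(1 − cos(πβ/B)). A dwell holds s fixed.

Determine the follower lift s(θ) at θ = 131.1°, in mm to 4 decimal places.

seg 1 [0°–78.4°] dwell: s stays 0.0000
seg 2 [78.4°–298.8°] cycloidal, h=27: θ=131.1° here. β=52.7, B=220.4. 27·(0.2391 − sin(2π·0.2391)/(2π)) = 2.1689 → s = 2.1689

2.1689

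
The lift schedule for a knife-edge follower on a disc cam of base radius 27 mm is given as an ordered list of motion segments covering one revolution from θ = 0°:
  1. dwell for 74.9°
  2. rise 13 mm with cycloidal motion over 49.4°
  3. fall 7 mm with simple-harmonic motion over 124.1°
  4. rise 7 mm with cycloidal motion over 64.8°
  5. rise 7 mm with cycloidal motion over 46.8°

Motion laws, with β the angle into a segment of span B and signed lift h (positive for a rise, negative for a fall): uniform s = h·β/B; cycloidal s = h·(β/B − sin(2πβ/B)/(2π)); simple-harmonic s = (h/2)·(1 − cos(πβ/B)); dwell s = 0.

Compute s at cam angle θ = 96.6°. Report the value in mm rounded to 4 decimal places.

seg 1 [0°–74.9°] dwell: s stays 0.0000
seg 2 [74.9°–124.3°] cycloidal, h=13: θ=96.6° here. β=21.7, B=49.4. 13·(0.4393 − sin(2π·0.4393)/(2π)) = 4.9401 → s = 4.9401

4.9401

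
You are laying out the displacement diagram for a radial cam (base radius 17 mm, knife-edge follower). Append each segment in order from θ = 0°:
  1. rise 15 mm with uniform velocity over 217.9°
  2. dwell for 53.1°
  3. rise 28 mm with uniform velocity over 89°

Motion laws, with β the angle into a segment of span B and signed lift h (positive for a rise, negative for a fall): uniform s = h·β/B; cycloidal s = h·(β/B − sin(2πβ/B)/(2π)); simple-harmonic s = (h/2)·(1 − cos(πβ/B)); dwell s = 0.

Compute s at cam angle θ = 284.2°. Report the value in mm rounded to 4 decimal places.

seg 1 [0°–217.9°] uniform, h=15: full span → s += 15 → s = 15.0000
seg 2 [217.9°–271°] dwell: s stays 15.0000
seg 3 [271°–360°] uniform, h=28: θ=284.2° here. β=13.2, B=89. 28·13.2/89 = 4.1528 → s = 19.1528

19.1528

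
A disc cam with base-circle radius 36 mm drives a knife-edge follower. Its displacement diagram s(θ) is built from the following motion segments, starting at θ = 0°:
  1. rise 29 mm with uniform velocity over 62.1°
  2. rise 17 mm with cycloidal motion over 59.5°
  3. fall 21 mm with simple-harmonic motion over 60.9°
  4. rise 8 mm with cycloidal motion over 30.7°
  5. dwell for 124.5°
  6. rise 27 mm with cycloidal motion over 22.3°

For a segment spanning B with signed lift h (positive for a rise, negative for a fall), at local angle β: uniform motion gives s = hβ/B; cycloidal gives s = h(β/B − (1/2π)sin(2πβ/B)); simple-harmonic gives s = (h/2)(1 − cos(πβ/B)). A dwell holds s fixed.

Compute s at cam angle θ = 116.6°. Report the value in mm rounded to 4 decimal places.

seg 1 [0°–62.1°] uniform, h=29: full span → s += 29 → s = 29.0000
seg 2 [62.1°–121.6°] cycloidal, h=17: θ=116.6° here. β=54.5, B=59.5. 17·(0.9160 − sin(2π·0.9160)/(2π)) = 16.9345 → s = 45.9345

45.9345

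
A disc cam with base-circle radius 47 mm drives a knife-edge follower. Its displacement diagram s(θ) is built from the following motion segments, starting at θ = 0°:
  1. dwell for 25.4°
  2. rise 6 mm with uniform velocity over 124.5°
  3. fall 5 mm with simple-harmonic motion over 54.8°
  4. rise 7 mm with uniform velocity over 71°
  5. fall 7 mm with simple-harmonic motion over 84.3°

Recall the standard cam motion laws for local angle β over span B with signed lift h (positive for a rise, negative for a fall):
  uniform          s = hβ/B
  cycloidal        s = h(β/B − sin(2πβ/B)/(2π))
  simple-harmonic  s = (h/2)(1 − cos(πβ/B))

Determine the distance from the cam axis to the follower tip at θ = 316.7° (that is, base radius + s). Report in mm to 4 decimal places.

seg 1 [0°–25.4°] dwell: s stays 0.0000
seg 2 [25.4°–149.9°] uniform, h=6: full span → s += 6 → s = 6.0000
seg 3 [149.9°–204.7°] simple-harmonic, h=-5: full span → s += -5 → s = 1.0000
seg 4 [204.7°–275.7°] uniform, h=7: full span → s += 7 → s = 8.0000
seg 5 [275.7°–360°] simple-harmonic, h=-7: θ=316.7° here. β=41, B=84.3. -7/2·(1 − cos(π·0.4864)) = -3.3500 → s = 4.6500
radial distance = base radius + s = 47 + 4.6500 = 51.6500

51.6500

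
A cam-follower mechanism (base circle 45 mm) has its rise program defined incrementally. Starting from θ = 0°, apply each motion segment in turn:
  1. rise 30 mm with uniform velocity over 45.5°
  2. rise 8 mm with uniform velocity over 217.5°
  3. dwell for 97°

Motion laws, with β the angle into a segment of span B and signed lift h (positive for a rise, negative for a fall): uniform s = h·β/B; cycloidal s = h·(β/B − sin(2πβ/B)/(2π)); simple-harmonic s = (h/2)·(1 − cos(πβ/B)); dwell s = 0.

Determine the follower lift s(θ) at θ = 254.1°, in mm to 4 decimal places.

seg 1 [0°–45.5°] uniform, h=30: full span → s += 30 → s = 30.0000
seg 2 [45.5°–263°] uniform, h=8: θ=254.1° here. β=208.6, B=217.5. 8·208.6/217.5 = 7.6726 → s = 37.6726

37.6726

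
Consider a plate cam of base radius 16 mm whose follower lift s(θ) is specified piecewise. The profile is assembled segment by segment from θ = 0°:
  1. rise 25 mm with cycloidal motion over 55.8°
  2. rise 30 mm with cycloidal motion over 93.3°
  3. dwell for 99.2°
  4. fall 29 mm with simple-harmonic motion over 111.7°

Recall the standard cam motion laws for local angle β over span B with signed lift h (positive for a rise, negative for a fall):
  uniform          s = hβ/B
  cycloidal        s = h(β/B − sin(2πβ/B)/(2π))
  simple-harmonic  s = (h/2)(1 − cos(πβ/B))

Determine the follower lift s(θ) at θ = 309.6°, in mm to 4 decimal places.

seg 1 [0°–55.8°] cycloidal, h=25: full span → s += 25 → s = 25.0000
seg 2 [55.8°–149.1°] cycloidal, h=30: full span → s += 30 → s = 55.0000
seg 3 [149.1°–248.3°] dwell: s stays 55.0000
seg 4 [248.3°–360°] simple-harmonic, h=-29: θ=309.6° here. β=61.3, B=111.7. -29/2·(1 − cos(π·0.5488)) = -16.7139 → s = 38.2861

38.2861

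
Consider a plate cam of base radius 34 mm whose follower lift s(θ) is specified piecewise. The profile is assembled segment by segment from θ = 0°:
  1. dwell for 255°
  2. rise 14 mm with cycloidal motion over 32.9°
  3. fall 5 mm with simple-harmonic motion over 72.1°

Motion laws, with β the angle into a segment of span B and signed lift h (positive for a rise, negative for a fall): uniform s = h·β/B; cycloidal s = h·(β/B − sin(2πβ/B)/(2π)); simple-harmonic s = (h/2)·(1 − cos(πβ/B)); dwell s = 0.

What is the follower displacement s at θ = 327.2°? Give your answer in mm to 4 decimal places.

seg 1 [0°–255°] dwell: s stays 0.0000
seg 2 [255°–287.9°] cycloidal, h=14: full span → s += 14 → s = 14.0000
seg 3 [287.9°–360°] simple-harmonic, h=-5: θ=327.2° here. β=39.3, B=72.1. -5/2·(1 − cos(π·0.5451)) = -2.8528 → s = 11.1472

11.1472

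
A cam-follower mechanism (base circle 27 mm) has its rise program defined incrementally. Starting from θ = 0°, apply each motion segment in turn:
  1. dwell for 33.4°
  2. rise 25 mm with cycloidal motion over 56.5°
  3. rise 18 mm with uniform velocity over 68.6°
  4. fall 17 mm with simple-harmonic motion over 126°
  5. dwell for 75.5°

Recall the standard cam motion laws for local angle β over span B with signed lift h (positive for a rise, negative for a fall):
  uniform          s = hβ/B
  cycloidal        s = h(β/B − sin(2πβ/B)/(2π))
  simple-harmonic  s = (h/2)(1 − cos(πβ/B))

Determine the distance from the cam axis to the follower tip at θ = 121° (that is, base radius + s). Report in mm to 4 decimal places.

seg 1 [0°–33.4°] dwell: s stays 0.0000
seg 2 [33.4°–89.9°] cycloidal, h=25: full span → s += 25 → s = 25.0000
seg 3 [89.9°–158.5°] uniform, h=18: θ=121° here. β=31.1, B=68.6. 18·31.1/68.6 = 8.1603 → s = 33.1603
radial distance = base radius + s = 27 + 33.1603 = 60.1603

60.1603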